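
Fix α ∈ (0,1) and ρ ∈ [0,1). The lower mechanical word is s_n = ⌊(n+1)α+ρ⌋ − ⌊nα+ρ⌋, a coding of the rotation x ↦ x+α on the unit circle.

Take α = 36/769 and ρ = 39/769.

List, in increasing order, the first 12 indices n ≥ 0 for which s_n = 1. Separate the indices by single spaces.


n=0: ⌊75/769⌋−⌊39/769⌋ = 0−0 = 0
n=1: ⌊111/769⌋−⌊75/769⌋ = 0−0 = 0
  …
n=20: ⌊795/769⌋−⌊759/769⌋ = 1−0 = 1  ← one
n=21: ⌊831/769⌋−⌊795/769⌋ = 1−1 = 0
n=22: ⌊867/769⌋−⌊831/769⌋ = 1−1 = 0
  …
n=41: ⌊1551/769⌋−⌊1515/769⌋ = 2−1 = 1  ← one
n=42: ⌊1587/769⌋−⌊1551/769⌋ = 2−2 = 0
n=43: ⌊1623/769⌋−⌊1587/769⌋ = 2−2 = 0
  …
n=62: ⌊2307/769⌋−⌊2271/769⌋ = 3−2 = 1  ← one
n=63: ⌊2343/769⌋−⌊2307/769⌋ = 3−3 = 0
n=64: ⌊2379/769⌋−⌊2343/769⌋ = 3−3 = 0
  …
n=84: ⌊3099/769⌋−⌊3063/769⌋ = 4−3 = 1  ← one
n=85: ⌊3135/769⌋−⌊3099/769⌋ = 4−4 = 0
n=86: ⌊3171/769⌋−⌊3135/769⌋ = 4−4 = 0
  …
n=105: ⌊3855/769⌋−⌊3819/769⌋ = 5−4 = 1  ← one
n=106: ⌊3891/769⌋−⌊3855/769⌋ = 5−5 = 0
n=107: ⌊3927/769⌋−⌊3891/769⌋ = 5−5 = 0
  …
n=127: ⌊4647/769⌋−⌊4611/769⌋ = 6−5 = 1  ← one
n=128: ⌊4683/769⌋−⌊4647/769⌋ = 6−6 = 0
n=129: ⌊4719/769⌋−⌊4683/769⌋ = 6−6 = 0
  …
n=148: ⌊5403/769⌋−⌊5367/769⌋ = 7−6 = 1  ← one
n=149: ⌊5439/769⌋−⌊5403/769⌋ = 7−7 = 0
n=150: ⌊5475/769⌋−⌊5439/769⌋ = 7−7 = 0
  …
n=169: ⌊6159/769⌋−⌊6123/769⌋ = 8−7 = 1  ← one
n=170: ⌊6195/769⌋−⌊6159/769⌋ = 8−8 = 0
n=171: ⌊6231/769⌋−⌊6195/769⌋ = 8−8 = 0
  …
n=191: ⌊6951/769⌋−⌊6915/769⌋ = 9−8 = 1  ← one
n=192: ⌊6987/769⌋−⌊6951/769⌋ = 9−9 = 0
n=193: ⌊7023/769⌋−⌊6987/769⌋ = 9−9 = 0
  …
n=212: ⌊7707/769⌋−⌊7671/769⌋ = 10−9 = 1  ← one
n=213: ⌊7743/769⌋−⌊7707/769⌋ = 10−10 = 0
n=214: ⌊7779/769⌋−⌊7743/769⌋ = 10−10 = 0
  …
n=233: ⌊8463/769⌋−⌊8427/769⌋ = 11−10 = 1  ← one
n=234: ⌊8499/769⌋−⌊8463/769⌋ = 11−11 = 0
n=235: ⌊8535/769⌋−⌊8499/769⌋ = 11−11 = 0
  …
n=255: ⌊9255/769⌋−⌊9219/769⌋ = 12−11 = 1  ← one
positions of the first 12 ones: 20 41 62 84 105 127 148 169 191 212 233 255

20 41 62 84 105 127 148 169 191 212 233 255


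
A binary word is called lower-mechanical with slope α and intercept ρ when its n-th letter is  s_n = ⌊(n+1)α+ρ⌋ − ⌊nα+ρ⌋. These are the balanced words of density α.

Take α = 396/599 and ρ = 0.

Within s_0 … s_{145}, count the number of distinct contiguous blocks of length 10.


t_n = ⌊(n·396)/599⌋ for n = 0 … 146:
  n=0…9: ⌊0/599⌋=0 ⌊396/599⌋=0 ⌊792/599⌋=1 ⌊1188/599⌋=1 ⌊1584/599⌋=2 ⌊1980/599⌋=3 ⌊2376/599⌋=3 ⌊2772/599⌋=4 ⌊3168/599⌋=5 ⌊3564/599⌋=5
  n=10…19: ⌊3960/599⌋=6 ⌊4356/599⌋=7 ⌊4752/599⌋=7 ⌊5148/599⌋=8 ⌊5544/599⌋=9 ⌊5940/599⌋=9 ⌊6336/599⌋=10 ⌊6732/599⌋=11 ⌊7128/599⌋=11 ⌊7524/599⌋=12
  n=20…29: ⌊7920/599⌋=13 ⌊8316/599⌋=13 ⌊8712/599⌋=14 ⌊9108/599⌋=15 ⌊9504/599⌋=15 ⌊9900/599⌋=16 ⌊10296/599⌋=17 ⌊10692/599⌋=17 ⌊11088/599⌋=18 ⌊11484/599⌋=19
  n=30…39: ⌊11880/599⌋=19 ⌊12276/599⌋=20 ⌊12672/599⌋=21 ⌊13068/599⌋=21 ⌊13464/599⌋=22 ⌊13860/599⌋=23 ⌊14256/599⌋=23 ⌊14652/599⌋=24 ⌊15048/599⌋=25 ⌊15444/599⌋=25
  n=40…49: ⌊15840/599⌋=26 ⌊16236/599⌋=27 ⌊16632/599⌋=27 ⌊17028/599⌋=28 ⌊17424/599⌋=29 ⌊17820/599⌋=29 ⌊18216/599⌋=30 ⌊18612/599⌋=31 ⌊19008/599⌋=31 ⌊19404/599⌋=32
  n=50…59: ⌊19800/599⌋=33 ⌊20196/599⌋=33 ⌊20592/599⌋=34 ⌊20988/599⌋=35 ⌊21384/599⌋=35 ⌊21780/599⌋=36 ⌊22176/599⌋=37 ⌊22572/599⌋=37 ⌊22968/599⌋=38 ⌊23364/599⌋=39
  n=60…69: ⌊23760/599⌋=39 ⌊24156/599⌋=40 ⌊24552/599⌋=40 ⌊24948/599⌋=41 ⌊25344/599⌋=42 ⌊25740/599⌋=42 ⌊26136/599⌋=43 ⌊26532/599⌋=44 ⌊26928/599⌋=44 ⌊27324/599⌋=45
  n=70…79: ⌊27720/599⌋=46 ⌊28116/599⌋=46 ⌊28512/599⌋=47 ⌊28908/599⌋=48 ⌊29304/599⌋=48 ⌊29700/599⌋=49 ⌊30096/599⌋=50 ⌊30492/599⌋=50 ⌊30888/599⌋=51 ⌊31284/599⌋=52
  n=80…89: ⌊31680/599⌋=52 ⌊32076/599⌋=53 ⌊32472/599⌋=54 ⌊32868/599⌋=54 ⌊33264/599⌋=55 ⌊33660/599⌋=56 ⌊34056/599⌋=56 ⌊34452/599⌋=57 ⌊34848/599⌋=58 ⌊35244/599⌋=58
  n=90…99: ⌊35640/599⌋=59 ⌊36036/599⌋=60 ⌊36432/599⌋=60 ⌊36828/599⌋=61 ⌊37224/599⌋=62 ⌊37620/599⌋=62 ⌊38016/599⌋=63 ⌊38412/599⌋=64 ⌊38808/599⌋=64 ⌊39204/599⌋=65
  n=100…109: ⌊39600/599⌋=66 ⌊39996/599⌋=66 ⌊40392/599⌋=67 ⌊40788/599⌋=68 ⌊41184/599⌋=68 ⌊41580/599⌋=69 ⌊41976/599⌋=70 ⌊42372/599⌋=70 ⌊42768/599⌋=71 ⌊43164/599⌋=72
  n=110…119: ⌊43560/599⌋=72 ⌊43956/599⌋=73 ⌊44352/599⌋=74 ⌊44748/599⌋=74 ⌊45144/599⌋=75 ⌊45540/599⌋=76 ⌊45936/599⌋=76 ⌊46332/599⌋=77 ⌊46728/599⌋=78 ⌊47124/599⌋=78
  n=120…129: ⌊47520/599⌋=79 ⌊47916/599⌋=79 ⌊48312/599⌋=80 ⌊48708/599⌋=81 ⌊49104/599⌋=81 ⌊49500/599⌋=82 ⌊49896/599⌋=83 ⌊50292/599⌋=83 ⌊50688/599⌋=84 ⌊51084/599⌋=85
  n=130…139: ⌊51480/599⌋=85 ⌊51876/599⌋=86 ⌊52272/599⌋=87 ⌊52668/599⌋=87 ⌊53064/599⌋=88 ⌊53460/599⌋=89 ⌊53856/599⌋=89 ⌊54252/599⌋=90 ⌊54648/599⌋=91 ⌊55044/599⌋=91
  n=140…146: ⌊55440/599⌋=92 ⌊55836/599⌋=93 ⌊56232/599⌋=93 ⌊56628/599⌋=94 ⌊57024/599⌋=95 ⌊57420/599⌋=95 ⌊57816/599⌋=96
s_n = t_(n+1) − t_n for n = 0 … 145 gives
prefix = 01011011011011011011011011011011011011011011011011011011011010110110110110110110110110110110110110110110110110110110110101101101101101101101101101
slide a length-10 window over [0..9] … [136..145] (137 windows); first occurrence of each distinct factor:
  [  0..  9] 0101101101
  [  1.. 10] 1011011011
  [  2.. 11] 0110110110
  [  3.. 12] 1101101101
  [ 52.. 61] 1011011010
  [ 53.. 62] 0110110101
  [ 54.. 63] 1101101011
  [ 55.. 64] 1011010110
  [ 56.. 65] 0110101101
  [ 57.. 66] 1101011011
  [ 58.. 67] 1010110110
  (the other 126 windows repeat one of these)
distinct factors: {0101101101, 0110101101, 0110110101, 0110110110, 1010110110, 1011010110, 1011011010, 1011011011, 1101011011, 1101101011, 1101101101}
count = 11  (Sturmian bound for length 10 is 11)

11


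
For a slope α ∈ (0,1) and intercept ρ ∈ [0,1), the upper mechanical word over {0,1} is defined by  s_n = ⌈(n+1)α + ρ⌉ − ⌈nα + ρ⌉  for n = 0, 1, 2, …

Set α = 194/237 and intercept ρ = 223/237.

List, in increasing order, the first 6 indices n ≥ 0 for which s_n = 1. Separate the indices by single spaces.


n=0: ⌈417/237⌉−⌈223/237⌉ = 2−1 = 1  ← one
n=1: ⌈611/237⌉−⌈417/237⌉ = 3−2 = 1  ← one
n=2: ⌈805/237⌉−⌈611/237⌉ = 4−3 = 1  ← one
n=3: ⌈999/237⌉−⌈805/237⌉ = 5−4 = 1  ← one
n=4: ⌈1193/237⌉−⌈999/237⌉ = 6−5 = 1  ← one
n=5: ⌈1387/237⌉−⌈1193/237⌉ = 6−6 = 0
n=6: ⌈1581/237⌉−⌈1387/237⌉ = 7−6 = 1  ← one
positions of the first 6 ones: 0 1 2 3 4 6

0 1 2 3 4 6


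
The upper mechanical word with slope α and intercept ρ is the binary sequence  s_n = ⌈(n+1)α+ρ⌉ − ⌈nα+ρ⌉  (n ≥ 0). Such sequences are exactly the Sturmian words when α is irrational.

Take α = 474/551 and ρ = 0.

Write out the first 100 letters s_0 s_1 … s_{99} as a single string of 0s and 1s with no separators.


1111111011111101111110111111011111101111110111111101111110111111011111101111110111111011111110111111

n=0: ⌈(1·474)/551⌉ − ⌈(0·474)/551⌉ = ⌈474/551⌉ − ⌈0/551⌉ = 1 − 0 = 1
n=1: ⌈(2·474)/551⌉ − ⌈(1·474)/551⌉ = ⌈948/551⌉ − ⌈474/551⌉ = 2 − 1 = 1
n=2: ⌈(3·474)/551⌉ − ⌈(2·474)/551⌉ = ⌈1422/551⌉ − ⌈948/551⌉ = 3 − 2 = 1
n=3: ⌈(4·474)/551⌉ − ⌈(3·474)/551⌉ = ⌈1896/551⌉ − ⌈1422/551⌉ = 4 − 3 = 1
n=4: ⌈(5·474)/551⌉ − ⌈(4·474)/551⌉ = ⌈2370/551⌉ − ⌈1896/551⌉ = 5 − 4 = 1
n=5: ⌈(6·474)/551⌉ − ⌈(5·474)/551⌉ = ⌈2844/551⌉ − ⌈2370/551⌉ = 6 − 5 = 1
n=6: ⌈(7·474)/551⌉ − ⌈(6·474)/551⌉ = ⌈3318/551⌉ − ⌈2844/551⌉ = 7 − 6 = 1
n=7: ⌈(8·474)/551⌉ − ⌈(7·474)/551⌉ = ⌈3792/551⌉ − ⌈3318/551⌉ = 7 − 7 = 0
n=8: ⌈(9·474)/551⌉ − ⌈(8·474)/551⌉ = ⌈4266/551⌉ − ⌈3792/551⌉ = 8 − 7 = 1
n=9: ⌈(10·474)/551⌉ − ⌈(9·474)/551⌉ = ⌈4740/551⌉ − ⌈4266/551⌉ = 9 − 8 = 1
n=10: ⌈(11·474)/551⌉ − ⌈(10·474)/551⌉ = ⌈5214/551⌉ − ⌈4740/551⌉ = 10 − 9 = 1
n=11: ⌈(12·474)/551⌉ − ⌈(11·474)/551⌉ = ⌈5688/551⌉ − ⌈5214/551⌉ = 11 − 10 = 1
n=12: ⌈(13·474)/551⌉ − ⌈(12·474)/551⌉ = ⌈6162/551⌉ − ⌈5688/551⌉ = 12 − 11 = 1
n=13: ⌈(14·474)/551⌉ − ⌈(13·474)/551⌉ = ⌈6636/551⌉ − ⌈6162/551⌉ = 13 − 12 = 1
n=14: ⌈(15·474)/551⌉ − ⌈(14·474)/551⌉ = ⌈7110/551⌉ − ⌈6636/551⌉ = 13 − 13 = 0
n=15: ⌈(16·474)/551⌉ − ⌈(15·474)/551⌉ = ⌈7584/551⌉ − ⌈7110/551⌉ = 14 − 13 = 1
n=16: ⌈(17·474)/551⌉ − ⌈(16·474)/551⌉ = ⌈8058/551⌉ − ⌈7584/551⌉ = 15 − 14 = 1
n=17: ⌈(18·474)/551⌉ − ⌈(17·474)/551⌉ = ⌈8532/551⌉ − ⌈8058/551⌉ = 16 − 15 = 1
n=18: ⌈(19·474)/551⌉ − ⌈(18·474)/551⌉ = ⌈9006/551⌉ − ⌈8532/551⌉ = 17 − 16 = 1
n=19: ⌈(20·474)/551⌉ − ⌈(19·474)/551⌉ = ⌈9480/551⌉ − ⌈9006/551⌉ = 18 − 17 = 1
n=20: ⌈(21·474)/551⌉ − ⌈(20·474)/551⌉ = ⌈9954/551⌉ − ⌈9480/551⌉ = 19 − 18 = 1
n=21: ⌈(22·474)/551⌉ − ⌈(21·474)/551⌉ = ⌈10428/551⌉ − ⌈9954/551⌉ = 19 − 19 = 0
n=22: ⌈(23·474)/551⌉ − ⌈(22·474)/551⌉ = ⌈10902/551⌉ − ⌈10428/551⌉ = 20 − 19 = 1
n=23: ⌈(24·474)/551⌉ − ⌈(23·474)/551⌉ = ⌈11376/551⌉ − ⌈10902/551⌉ = 21 − 20 = 1
n=24: ⌈(25·474)/551⌉ − ⌈(24·474)/551⌉ = ⌈11850/551⌉ − ⌈11376/551⌉ = 22 − 21 = 1
n=25: ⌈(26·474)/551⌉ − ⌈(25·474)/551⌉ = ⌈12324/551⌉ − ⌈11850/551⌉ = 23 − 22 = 1
n=26: ⌈(27·474)/551⌉ − ⌈(26·474)/551⌉ = ⌈12798/551⌉ − ⌈12324/551⌉ = 24 − 23 = 1
n=27: ⌈(28·474)/551⌉ − ⌈(27·474)/551⌉ = ⌈13272/551⌉ − ⌈12798/551⌉ = 25 − 24 = 1
n=28: ⌈(29·474)/551⌉ − ⌈(28·474)/551⌉ = ⌈13746/551⌉ − ⌈13272/551⌉ = 25 − 25 = 0
n=29: ⌈(30·474)/551⌉ − ⌈(29·474)/551⌉ = ⌈14220/551⌉ − ⌈13746/551⌉ = 26 − 25 = 1
n=30: ⌈(31·474)/551⌉ − ⌈(30·474)/551⌉ = ⌈14694/551⌉ − ⌈14220/551⌉ = 27 − 26 = 1
n=31: ⌈(32·474)/551⌉ − ⌈(31·474)/551⌉ = ⌈15168/551⌉ − ⌈14694/551⌉ = 28 − 27 = 1
n=32: ⌈(33·474)/551⌉ − ⌈(32·474)/551⌉ = ⌈15642/551⌉ − ⌈15168/551⌉ = 29 − 28 = 1
n=33: ⌈(34·474)/551⌉ − ⌈(33·474)/551⌉ = ⌈16116/551⌉ − ⌈15642/551⌉ = 30 − 29 = 1
n=34: ⌈(35·474)/551⌉ − ⌈(34·474)/551⌉ = ⌈16590/551⌉ − ⌈16116/551⌉ = 31 − 30 = 1
n=35: ⌈(36·474)/551⌉ − ⌈(35·474)/551⌉ = ⌈17064/551⌉ − ⌈16590/551⌉ = 31 − 31 = 0
n=36: ⌈(37·474)/551⌉ − ⌈(36·474)/551⌉ = ⌈17538/551⌉ − ⌈17064/551⌉ = 32 − 31 = 1
n=37: ⌈(38·474)/551⌉ − ⌈(37·474)/551⌉ = ⌈18012/551⌉ − ⌈17538/551⌉ = 33 − 32 = 1
n=38: ⌈(39·474)/551⌉ − ⌈(38·474)/551⌉ = ⌈18486/551⌉ − ⌈18012/551⌉ = 34 − 33 = 1
n=39: ⌈(40·474)/551⌉ − ⌈(39·474)/551⌉ = ⌈18960/551⌉ − ⌈18486/551⌉ = 35 − 34 = 1
n=40: ⌈(41·474)/551⌉ − ⌈(40·474)/551⌉ = ⌈19434/551⌉ − ⌈18960/551⌉ = 36 − 35 = 1
n=41: ⌈(42·474)/551⌉ − ⌈(41·474)/551⌉ = ⌈19908/551⌉ − ⌈19434/551⌉ = 37 − 36 = 1
n=42: ⌈(43·474)/551⌉ − ⌈(42·474)/551⌉ = ⌈20382/551⌉ − ⌈19908/551⌉ = 37 − 37 = 0
n=43: ⌈(44·474)/551⌉ − ⌈(43·474)/551⌉ = ⌈20856/551⌉ − ⌈20382/551⌉ = 38 − 37 = 1
n=44: ⌈(45·474)/551⌉ − ⌈(44·474)/551⌉ = ⌈21330/551⌉ − ⌈20856/551⌉ = 39 − 38 = 1
n=45: ⌈(46·474)/551⌉ − ⌈(45·474)/551⌉ = ⌈21804/551⌉ − ⌈21330/551⌉ = 40 − 39 = 1
n=46: ⌈(47·474)/551⌉ − ⌈(46·474)/551⌉ = ⌈22278/551⌉ − ⌈21804/551⌉ = 41 − 40 = 1
n=47: ⌈(48·474)/551⌉ − ⌈(47·474)/551⌉ = ⌈22752/551⌉ − ⌈22278/551⌉ = 42 − 41 = 1
n=48: ⌈(49·474)/551⌉ − ⌈(48·474)/551⌉ = ⌈23226/551⌉ − ⌈22752/551⌉ = 43 − 42 = 1
n=49: ⌈(50·474)/551⌉ − ⌈(49·474)/551⌉ = ⌈23700/551⌉ − ⌈23226/551⌉ = 44 − 43 = 1
n=50: ⌈(51·474)/551⌉ − ⌈(50·474)/551⌉ = ⌈24174/551⌉ − ⌈23700/551⌉ = 44 − 44 = 0
n=51: ⌈(52·474)/551⌉ − ⌈(51·474)/551⌉ = ⌈24648/551⌉ − ⌈24174/551⌉ = 45 − 44 = 1
n=52: ⌈(53·474)/551⌉ − ⌈(52·474)/551⌉ = ⌈25122/551⌉ − ⌈24648/551⌉ = 46 − 45 = 1
n=53: ⌈(54·474)/551⌉ − ⌈(53·474)/551⌉ = ⌈25596/551⌉ − ⌈25122/551⌉ = 47 − 46 = 1
n=54: ⌈(55·474)/551⌉ − ⌈(54·474)/551⌉ = ⌈26070/551⌉ − ⌈25596/551⌉ = 48 − 47 = 1
n=55: ⌈(56·474)/551⌉ − ⌈(55·474)/551⌉ = ⌈26544/551⌉ − ⌈26070/551⌉ = 49 − 48 = 1
n=56: ⌈(57·474)/551⌉ − ⌈(56·474)/551⌉ = ⌈27018/551⌉ − ⌈26544/551⌉ = 50 − 49 = 1
n=57: ⌈(58·474)/551⌉ − ⌈(57·474)/551⌉ = ⌈27492/551⌉ − ⌈27018/551⌉ = 50 − 50 = 0
n=58: ⌈(59·474)/551⌉ − ⌈(58·474)/551⌉ = ⌈27966/551⌉ − ⌈27492/551⌉ = 51 − 50 = 1
n=59: ⌈(60·474)/551⌉ − ⌈(59·474)/551⌉ = ⌈28440/551⌉ − ⌈27966/551⌉ = 52 − 51 = 1
n=60: ⌈(61·474)/551⌉ − ⌈(60·474)/551⌉ = ⌈28914/551⌉ − ⌈28440/551⌉ = 53 − 52 = 1
n=61: ⌈(62·474)/551⌉ − ⌈(61·474)/551⌉ = ⌈29388/551⌉ − ⌈28914/551⌉ = 54 − 53 = 1
n=62: ⌈(63·474)/551⌉ − ⌈(62·474)/551⌉ = ⌈29862/551⌉ − ⌈29388/551⌉ = 55 − 54 = 1
n=63: ⌈(64·474)/551⌉ − ⌈(63·474)/551⌉ = ⌈30336/551⌉ − ⌈29862/551⌉ = 56 − 55 = 1
n=64: ⌈(65·474)/551⌉ − ⌈(64·474)/551⌉ = ⌈30810/551⌉ − ⌈30336/551⌉ = 56 − 56 = 0
n=65: ⌈(66·474)/551⌉ − ⌈(65·474)/551⌉ = ⌈31284/551⌉ − ⌈30810/551⌉ = 57 − 56 = 1
n=66: ⌈(67·474)/551⌉ − ⌈(66·474)/551⌉ = ⌈31758/551⌉ − ⌈31284/551⌉ = 58 − 57 = 1
n=67: ⌈(68·474)/551⌉ − ⌈(67·474)/551⌉ = ⌈32232/551⌉ − ⌈31758/551⌉ = 59 − 58 = 1
n=68: ⌈(69·474)/551⌉ − ⌈(68·474)/551⌉ = ⌈32706/551⌉ − ⌈32232/551⌉ = 60 − 59 = 1
n=69: ⌈(70·474)/551⌉ − ⌈(69·474)/551⌉ = ⌈33180/551⌉ − ⌈32706/551⌉ = 61 − 60 = 1
n=70: ⌈(71·474)/551⌉ − ⌈(70·474)/551⌉ = ⌈33654/551⌉ − ⌈33180/551⌉ = 62 − 61 = 1
n=71: ⌈(72·474)/551⌉ − ⌈(71·474)/551⌉ = ⌈34128/551⌉ − ⌈33654/551⌉ = 62 − 62 = 0
n=72: ⌈(73·474)/551⌉ − ⌈(72·474)/551⌉ = ⌈34602/551⌉ − ⌈34128/551⌉ = 63 − 62 = 1
n=73: ⌈(74·474)/551⌉ − ⌈(73·474)/551⌉ = ⌈35076/551⌉ − ⌈34602/551⌉ = 64 − 63 = 1
n=74: ⌈(75·474)/551⌉ − ⌈(74·474)/551⌉ = ⌈35550/551⌉ − ⌈35076/551⌉ = 65 − 64 = 1
n=75: ⌈(76·474)/551⌉ − ⌈(75·474)/551⌉ = ⌈36024/551⌉ − ⌈35550/551⌉ = 66 − 65 = 1
n=76: ⌈(77·474)/551⌉ − ⌈(76·474)/551⌉ = ⌈36498/551⌉ − ⌈36024/551⌉ = 67 − 66 = 1
n=77: ⌈(78·474)/551⌉ − ⌈(77·474)/551⌉ = ⌈36972/551⌉ − ⌈36498/551⌉ = 68 − 67 = 1
n=78: ⌈(79·474)/551⌉ − ⌈(78·474)/551⌉ = ⌈37446/551⌉ − ⌈36972/551⌉ = 68 − 68 = 0
n=79: ⌈(80·474)/551⌉ − ⌈(79·474)/551⌉ = ⌈37920/551⌉ − ⌈37446/551⌉ = 69 − 68 = 1
n=80: ⌈(81·474)/551⌉ − ⌈(80·474)/551⌉ = ⌈38394/551⌉ − ⌈37920/551⌉ = 70 − 69 = 1
n=81: ⌈(82·474)/551⌉ − ⌈(81·474)/551⌉ = ⌈38868/551⌉ − ⌈38394/551⌉ = 71 − 70 = 1
n=82: ⌈(83·474)/551⌉ − ⌈(82·474)/551⌉ = ⌈39342/551⌉ − ⌈38868/551⌉ = 72 − 71 = 1
n=83: ⌈(84·474)/551⌉ − ⌈(83·474)/551⌉ = ⌈39816/551⌉ − ⌈39342/551⌉ = 73 − 72 = 1
n=84: ⌈(85·474)/551⌉ − ⌈(84·474)/551⌉ = ⌈40290/551⌉ − ⌈39816/551⌉ = 74 − 73 = 1
n=85: ⌈(86·474)/551⌉ − ⌈(85·474)/551⌉ = ⌈40764/551⌉ − ⌈40290/551⌉ = 74 − 74 = 0
n=86: ⌈(87·474)/551⌉ − ⌈(86·474)/551⌉ = ⌈41238/551⌉ − ⌈40764/551⌉ = 75 − 74 = 1
n=87: ⌈(88·474)/551⌉ − ⌈(87·474)/551⌉ = ⌈41712/551⌉ − ⌈41238/551⌉ = 76 − 75 = 1
n=88: ⌈(89·474)/551⌉ − ⌈(88·474)/551⌉ = ⌈42186/551⌉ − ⌈41712/551⌉ = 77 − 76 = 1
n=89: ⌈(90·474)/551⌉ − ⌈(89·474)/551⌉ = ⌈42660/551⌉ − ⌈42186/551⌉ = 78 − 77 = 1
n=90: ⌈(91·474)/551⌉ − ⌈(90·474)/551⌉ = ⌈43134/551⌉ − ⌈42660/551⌉ = 79 − 78 = 1
n=91: ⌈(92·474)/551⌉ − ⌈(91·474)/551⌉ = ⌈43608/551⌉ − ⌈43134/551⌉ = 80 − 79 = 1
n=92: ⌈(93·474)/551⌉ − ⌈(92·474)/551⌉ = ⌈44082/551⌉ − ⌈43608/551⌉ = 81 − 80 = 1
n=93: ⌈(94·474)/551⌉ − ⌈(93·474)/551⌉ = ⌈44556/551⌉ − ⌈44082/551⌉ = 81 − 81 = 0
n=94: ⌈(95·474)/551⌉ − ⌈(94·474)/551⌉ = ⌈45030/551⌉ − ⌈44556/551⌉ = 82 − 81 = 1
n=95: ⌈(96·474)/551⌉ − ⌈(95·474)/551⌉ = ⌈45504/551⌉ − ⌈45030/551⌉ = 83 − 82 = 1
n=96: ⌈(97·474)/551⌉ − ⌈(96·474)/551⌉ = ⌈45978/551⌉ − ⌈45504/551⌉ = 84 − 83 = 1
n=97: ⌈(98·474)/551⌉ − ⌈(97·474)/551⌉ = ⌈46452/551⌉ − ⌈45978/551⌉ = 85 − 84 = 1
n=98: ⌈(99·474)/551⌉ − ⌈(98·474)/551⌉ = ⌈46926/551⌉ − ⌈46452/551⌉ = 86 − 85 = 1
n=99: ⌈(100·474)/551⌉ − ⌈(99·474)/551⌉ = ⌈47400/551⌉ − ⌈46926/551⌉ = 87 − 86 = 1


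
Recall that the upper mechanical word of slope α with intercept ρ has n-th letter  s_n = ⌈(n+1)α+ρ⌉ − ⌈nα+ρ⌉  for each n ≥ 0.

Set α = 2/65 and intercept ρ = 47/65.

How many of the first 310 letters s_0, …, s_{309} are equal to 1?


10

#1s = Σ_{n=0}^{309} s_n = Σ_{n=0}^{309} (⌈(n+1)α+ρ⌉ − ⌈nα+ρ⌉)
the sum telescopes: every ⌈nα+ρ⌉ with 0 < n < 310 appears once with + and once with −, leaving ⌈310α+ρ⌉ − ⌈0·α+ρ⌉
310α + ρ = (310·2 + 47) / 65 = 667/65
ρ = 47/65
⌈667/65⌉ = 11,  ⌈47/65⌉ = 1
#1s = 11 − 1 = 10


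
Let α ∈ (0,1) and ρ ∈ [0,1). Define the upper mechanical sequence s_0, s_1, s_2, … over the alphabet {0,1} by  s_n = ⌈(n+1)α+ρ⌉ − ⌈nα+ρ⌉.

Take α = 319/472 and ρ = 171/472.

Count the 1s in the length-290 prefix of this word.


#1s = Σ_{n=0}^{289} s_n = Σ_{n=0}^{289} (⌈(n+1)α+ρ⌉ − ⌈nα+ρ⌉)
the sum telescopes: every ⌈nα+ρ⌉ with 0 < n < 290 appears once with + and once with −, leaving ⌈290α+ρ⌉ − ⌈0·α+ρ⌉
290α + ρ = (290·319 + 171) / 472 = 92681/472
ρ = 171/472
⌈92681/472⌉ = 197,  ⌈171/472⌉ = 1
#1s = 197 − 1 = 196

196


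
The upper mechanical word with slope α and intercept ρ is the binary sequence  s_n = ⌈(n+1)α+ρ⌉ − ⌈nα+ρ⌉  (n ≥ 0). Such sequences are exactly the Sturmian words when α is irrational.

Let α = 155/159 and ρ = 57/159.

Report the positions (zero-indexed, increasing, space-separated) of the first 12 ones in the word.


0 1 2 3 4 5 6 7 8 9 10 11

n=0: ⌈212/159⌉−⌈57/159⌉ = 2−1 = 1  ← one
n=1: ⌈367/159⌉−⌈212/159⌉ = 3−2 = 1  ← one
n=2: ⌈522/159⌉−⌈367/159⌉ = 4−3 = 1  ← one
n=3: ⌈677/159⌉−⌈522/159⌉ = 5−4 = 1  ← one
n=4: ⌈832/159⌉−⌈677/159⌉ = 6−5 = 1  ← one
n=5: ⌈987/159⌉−⌈832/159⌉ = 7−6 = 1  ← one
n=6: ⌈1142/159⌉−⌈987/159⌉ = 8−7 = 1  ← one
n=7: ⌈1297/159⌉−⌈1142/159⌉ = 9−8 = 1  ← one
n=8: ⌈1452/159⌉−⌈1297/159⌉ = 10−9 = 1  ← one
n=9: ⌈1607/159⌉−⌈1452/159⌉ = 11−10 = 1  ← one
n=10: ⌈1762/159⌉−⌈1607/159⌉ = 12−11 = 1  ← one
n=11: ⌈1917/159⌉−⌈1762/159⌉ = 13−12 = 1  ← one
positions of the first 12 ones: 0 1 2 3 4 5 6 7 8 9 10 11


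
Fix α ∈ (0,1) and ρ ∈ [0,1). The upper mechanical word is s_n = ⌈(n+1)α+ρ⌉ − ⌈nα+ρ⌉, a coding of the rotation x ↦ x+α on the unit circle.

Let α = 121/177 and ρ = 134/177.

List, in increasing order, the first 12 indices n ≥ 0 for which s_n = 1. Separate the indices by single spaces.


0 1 3 4 6 7 9 10 12 13 14 16

n=0: ⌈255/177⌉−⌈134/177⌉ = 2−1 = 1  ← one
n=1: ⌈376/177⌉−⌈255/177⌉ = 3−2 = 1  ← one
n=2: ⌈497/177⌉−⌈376/177⌉ = 3−3 = 0
n=3: ⌈618/177⌉−⌈497/177⌉ = 4−3 = 1  ← one
n=4: ⌈739/177⌉−⌈618/177⌉ = 5−4 = 1  ← one
n=5: ⌈860/177⌉−⌈739/177⌉ = 5−5 = 0
n=6: ⌈981/177⌉−⌈860/177⌉ = 6−5 = 1  ← one
n=7: ⌈1102/177⌉−⌈981/177⌉ = 7−6 = 1  ← one
n=8: ⌈1223/177⌉−⌈1102/177⌉ = 7−7 = 0
n=9: ⌈1344/177⌉−⌈1223/177⌉ = 8−7 = 1  ← one
n=10: ⌈1465/177⌉−⌈1344/177⌉ = 9−8 = 1  ← one
n=11: ⌈1586/177⌉−⌈1465/177⌉ = 9−9 = 0
n=12: ⌈1707/177⌉−⌈1586/177⌉ = 10−9 = 1  ← one
n=13: ⌈1828/177⌉−⌈1707/177⌉ = 11−10 = 1  ← one
n=14: ⌈1949/177⌉−⌈1828/177⌉ = 12−11 = 1  ← one
n=15: ⌈2070/177⌉−⌈1949/177⌉ = 12−12 = 0
n=16: ⌈2191/177⌉−⌈2070/177⌉ = 13−12 = 1  ← one
positions of the first 12 ones: 0 1 3 4 6 7 9 10 12 13 14 16


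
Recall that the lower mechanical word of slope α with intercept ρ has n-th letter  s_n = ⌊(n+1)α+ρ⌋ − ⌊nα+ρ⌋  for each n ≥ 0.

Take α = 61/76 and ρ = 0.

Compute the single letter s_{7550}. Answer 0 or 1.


(n+1)α + ρ = (7551·61) / 76 = 460611/76
nα + ρ     = (7550·61) / 76 = 460550/76
⌊460611/76⌋ = 6060,  ⌊460550/76⌋ = 6059
s_{7550} = 6060 − 6059 = 1

1


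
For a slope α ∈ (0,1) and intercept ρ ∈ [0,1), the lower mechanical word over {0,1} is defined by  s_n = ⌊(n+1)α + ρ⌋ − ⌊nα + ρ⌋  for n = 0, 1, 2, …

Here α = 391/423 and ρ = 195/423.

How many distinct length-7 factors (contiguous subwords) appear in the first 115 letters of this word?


8

t_n = ⌊(n·391+195)/423⌋ for n = 0 … 115:
  n=0…9: ⌊195/423⌋=0 ⌊586/423⌋=1 ⌊977/423⌋=2 ⌊1368/423⌋=3 ⌊1759/423⌋=4 ⌊2150/423⌋=5 ⌊2541/423⌋=6 ⌊2932/423⌋=6 ⌊3323/423⌋=7 ⌊3714/423⌋=8
  n=10…19: ⌊4105/423⌋=9 ⌊4496/423⌋=10 ⌊4887/423⌋=11 ⌊5278/423⌋=12 ⌊5669/423⌋=13 ⌊6060/423⌋=14 ⌊6451/423⌋=15 ⌊6842/423⌋=16 ⌊7233/423⌋=17 ⌊7624/423⌋=18
  n=20…29: ⌊8015/423⌋=18 ⌊8406/423⌋=19 ⌊8797/423⌋=20 ⌊9188/423⌋=21 ⌊9579/423⌋=22 ⌊9970/423⌋=23 ⌊10361/423⌋=24 ⌊10752/423⌋=25 ⌊11143/423⌋=26 ⌊11534/423⌋=27
  n=30…39: ⌊11925/423⌋=28 ⌊12316/423⌋=29 ⌊12707/423⌋=30 ⌊13098/423⌋=30 ⌊13489/423⌋=31 ⌊13880/423⌋=32 ⌊14271/423⌋=33 ⌊14662/423⌋=34 ⌊15053/423⌋=35 ⌊15444/423⌋=36
  n=40…49: ⌊15835/423⌋=37 ⌊16226/423⌋=38 ⌊16617/423⌋=39 ⌊17008/423⌋=40 ⌊17399/423⌋=41 ⌊17790/423⌋=42 ⌊18181/423⌋=42 ⌊18572/423⌋=43 ⌊18963/423⌋=44 ⌊19354/423⌋=45
  n=50…59: ⌊19745/423⌋=46 ⌊20136/423⌋=47 ⌊20527/423⌋=48 ⌊20918/423⌋=49 ⌊21309/423⌋=50 ⌊21700/423⌋=51 ⌊22091/423⌋=52 ⌊22482/423⌋=53 ⌊22873/423⌋=54 ⌊23264/423⌋=54
  n=60…69: ⌊23655/423⌋=55 ⌊24046/423⌋=56 ⌊24437/423⌋=57 ⌊24828/423⌋=58 ⌊25219/423⌋=59 ⌊25610/423⌋=60 ⌊26001/423⌋=61 ⌊26392/423⌋=62 ⌊26783/423⌋=63 ⌊27174/423⌋=64
  n=70…79: ⌊27565/423⌋=65 ⌊27956/423⌋=66 ⌊28347/423⌋=67 ⌊28738/423⌋=67 ⌊29129/423⌋=68 ⌊29520/423⌋=69 ⌊29911/423⌋=70 ⌊30302/423⌋=71 ⌊30693/423⌋=72 ⌊31084/423⌋=73
  n=80…89: ⌊31475/423⌋=74 ⌊31866/423⌋=75 ⌊32257/423⌋=76 ⌊32648/423⌋=77 ⌊33039/423⌋=78 ⌊33430/423⌋=79 ⌊33821/423⌋=79 ⌊34212/423⌋=80 ⌊34603/423⌋=81 ⌊34994/423⌋=82
  n=90…99: ⌊35385/423⌋=83 ⌊35776/423⌋=84 ⌊36167/423⌋=85 ⌊36558/423⌋=86 ⌊36949/423⌋=87 ⌊37340/423⌋=88 ⌊37731/423⌋=89 ⌊38122/423⌋=90 ⌊38513/423⌋=91 ⌊38904/423⌋=91
  n=100…109: ⌊39295/423⌋=92 ⌊39686/423⌋=93 ⌊40077/423⌋=94 ⌊40468/423⌋=95 ⌊40859/423⌋=96 ⌊41250/423⌋=97 ⌊41641/423⌋=98 ⌊42032/423⌋=99 ⌊42423/423⌋=100 ⌊42814/423⌋=101
  n=110…115: ⌊43205/423⌋=102 ⌊43596/423⌋=103 ⌊43987/423⌋=103 ⌊44378/423⌋=104 ⌊44769/423⌋=105 ⌊45160/423⌋=106
s_n = t_(n+1) − t_n for n = 0 … 114 gives
prefix = 1111110111111111111011111111111101111111111110111111111111011111111111110111111111111011111111111101111111111110111
slide a length-7 window over [0..6] … [108..114] (109 windows); first occurrence of each distinct factor:
  [  0..  6] 1111110
  [  1..  7] 1111101
  [  2..  8] 1111011
  [  3..  9] 1110111
  [  4.. 10] 1101111
  [  5.. 11] 1011111
  [  6.. 12] 0111111
  [  7.. 13] 1111111
  (the other 101 windows repeat one of these)
distinct factors: {0111111, 1011111, 1101111, 1110111, 1111011, 1111101, 1111110, 1111111}
count = 8  (Sturmian bound for length 7 is 8)


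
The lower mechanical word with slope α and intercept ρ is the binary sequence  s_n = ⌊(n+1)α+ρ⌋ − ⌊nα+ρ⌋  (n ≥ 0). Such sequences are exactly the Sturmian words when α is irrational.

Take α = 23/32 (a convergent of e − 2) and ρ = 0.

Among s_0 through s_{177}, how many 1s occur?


#1s = Σ_{n=0}^{177} s_n = Σ_{n=0}^{177} (⌊(n+1)α+ρ⌋ − ⌊nα+ρ⌋)
the sum telescopes: every ⌊nα+ρ⌋ with 0 < n < 178 appears once with + and once with −, leaving ⌊178α+ρ⌋ − ⌊0·α+ρ⌋
178α + ρ = (178·23) / 32 = 4094/32
ρ = 0/32
⌊4094/32⌋ = 127,  ⌊0/32⌋ = 0
#1s = 127 − 0 = 127

127


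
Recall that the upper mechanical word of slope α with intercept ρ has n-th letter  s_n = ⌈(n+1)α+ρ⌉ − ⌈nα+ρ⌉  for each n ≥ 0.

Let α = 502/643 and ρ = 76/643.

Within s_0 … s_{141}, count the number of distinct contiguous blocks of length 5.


6

t_n = ⌈(n·502+76)/643⌉ for n = 0 … 142:
  n=0…9: ⌈76/643⌉=1 ⌈578/643⌉=1 ⌈1080/643⌉=2 ⌈1582/643⌉=3 ⌈2084/643⌉=4 ⌈2586/643⌉=5 ⌈3088/643⌉=5 ⌈3590/643⌉=6 ⌈4092/643⌉=7 ⌈4594/643⌉=8
  n=10…19: ⌈5096/643⌉=8 ⌈5598/643⌉=9 ⌈6100/643⌉=10 ⌈6602/643⌉=11 ⌈7104/643⌉=12 ⌈7606/643⌉=12 ⌈8108/643⌉=13 ⌈8610/643⌉=14 ⌈9112/643⌉=15 ⌈9614/643⌉=15
  n=20…29: ⌈10116/643⌉=16 ⌈10618/643⌉=17 ⌈11120/643⌉=18 ⌈11622/643⌉=19 ⌈12124/643⌉=19 ⌈12626/643⌉=20 ⌈13128/643⌉=21 ⌈13630/643⌉=22 ⌈14132/643⌉=22 ⌈14634/643⌉=23
  n=30…39: ⌈15136/643⌉=24 ⌈15638/643⌉=25 ⌈16140/643⌉=26 ⌈16642/643⌉=26 ⌈17144/643⌉=27 ⌈17646/643⌉=28 ⌈18148/643⌉=29 ⌈18650/643⌉=30 ⌈19152/643⌉=30 ⌈19654/643⌉=31
  n=40…49: ⌈20156/643⌉=32 ⌈20658/643⌉=33 ⌈21160/643⌉=33 ⌈21662/643⌉=34 ⌈22164/643⌉=35 ⌈22666/643⌉=36 ⌈23168/643⌉=37 ⌈23670/643⌉=37 ⌈24172/643⌉=38 ⌈24674/643⌉=39
  n=50…59: ⌈25176/643⌉=40 ⌈25678/643⌉=40 ⌈26180/643⌉=41 ⌈26682/643⌉=42 ⌈27184/643⌉=43 ⌈27686/643⌉=44 ⌈28188/643⌉=44 ⌈28690/643⌉=45 ⌈29192/643⌉=46 ⌈29694/643⌉=47
  n=60…69: ⌈30196/643⌉=47 ⌈30698/643⌉=48 ⌈31200/643⌉=49 ⌈31702/643⌉=50 ⌈32204/643⌉=51 ⌈32706/643⌉=51 ⌈33208/643⌉=52 ⌈33710/643⌉=53 ⌈34212/643⌉=54 ⌈34714/643⌉=54
  n=70…79: ⌈35216/643⌉=55 ⌈35718/643⌉=56 ⌈36220/643⌉=57 ⌈36722/643⌉=58 ⌈37224/643⌉=58 ⌈37726/643⌉=59 ⌈38228/643⌉=60 ⌈38730/643⌉=61 ⌈39232/643⌉=62 ⌈39734/643⌉=62
  n=80…89: ⌈40236/643⌉=63 ⌈40738/643⌉=64 ⌈41240/643⌉=65 ⌈41742/643⌉=65 ⌈42244/643⌉=66 ⌈42746/643⌉=67 ⌈43248/643⌉=68 ⌈43750/643⌉=69 ⌈44252/643⌉=69 ⌈44754/643⌉=70
  n=90…99: ⌈45256/643⌉=71 ⌈45758/643⌉=72 ⌈46260/643⌉=72 ⌈46762/643⌉=73 ⌈47264/643⌉=74 ⌈47766/643⌉=75 ⌈48268/643⌉=76 ⌈48770/643⌉=76 ⌈49272/643⌉=77 ⌈49774/643⌉=78
  n=100…109: ⌈50276/643⌉=79 ⌈50778/643⌉=79 ⌈51280/643⌉=80 ⌈51782/643⌉=81 ⌈52284/643⌉=82 ⌈52786/643⌉=83 ⌈53288/643⌉=83 ⌈53790/643⌉=84 ⌈54292/643⌉=85 ⌈54794/643⌉=86
  n=110…119: ⌈55296/643⌉=86 ⌈55798/643⌉=87 ⌈56300/643⌉=88 ⌈56802/643⌉=89 ⌈57304/643⌉=90 ⌈57806/643⌉=90 ⌈58308/643⌉=91 ⌈58810/643⌉=92 ⌈59312/643⌉=93 ⌈59814/643⌉=94
  n=120…129: ⌈60316/643⌉=94 ⌈60818/643⌉=95 ⌈61320/643⌉=96 ⌈61822/643⌉=97 ⌈62324/643⌉=97 ⌈62826/643⌉=98 ⌈63328/643⌉=99 ⌈63830/643⌉=100 ⌈64332/643⌉=101 ⌈64834/643⌉=101
  n=130…139: ⌈65336/643⌉=102 ⌈65838/643⌉=103 ⌈66340/643⌉=104 ⌈66842/643⌉=104 ⌈67344/643⌉=105 ⌈67846/643⌉=106 ⌈68348/643⌉=107 ⌈68850/643⌉=108 ⌈69352/643⌉=108 ⌈69854/643⌉=109
  n=140…142: ⌈70356/643⌉=110 ⌈70858/643⌉=111 ⌈71360/643⌉=111
s_n = t_(n+1) − t_n for n = 0 … 141 gives
prefix = 0111101110111101110111101110111101111011101111011101111011101111011101111011110111011110111011110111011110111011110111101110111101110111101110
slide a length-5 window over [0..4] … [137..141] (138 windows); first occurrence of each distinct factor:
  [  0..  4] 01111
  [  1..  5] 11110
  [  2..  6] 11101
  [  3..  7] 11011
  [  4..  8] 10111
  [  5..  9] 01110
  (the other 132 windows repeat one of these)
distinct factors: {01110, 01111, 10111, 11011, 11101, 11110}
count = 6  (Sturmian bound for length 5 is 6)


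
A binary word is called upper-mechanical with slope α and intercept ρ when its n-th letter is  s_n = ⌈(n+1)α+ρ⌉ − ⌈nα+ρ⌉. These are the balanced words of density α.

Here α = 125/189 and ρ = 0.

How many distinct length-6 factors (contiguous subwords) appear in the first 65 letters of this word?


4

t_n = ⌈(n·125)/189⌉ for n = 0 … 65:
  n=0…9: ⌈0/189⌉=0 ⌈125/189⌉=1 ⌈250/189⌉=2 ⌈375/189⌉=2 ⌈500/189⌉=3 ⌈625/189⌉=4 ⌈750/189⌉=4 ⌈875/189⌉=5 ⌈1000/189⌉=6 ⌈1125/189⌉=6
  n=10…19: ⌈1250/189⌉=7 ⌈1375/189⌉=8 ⌈1500/189⌉=8 ⌈1625/189⌉=9 ⌈1750/189⌉=10 ⌈1875/189⌉=10 ⌈2000/189⌉=11 ⌈2125/189⌉=12 ⌈2250/189⌉=12 ⌈2375/189⌉=13
  n=20…29: ⌈2500/189⌉=14 ⌈2625/189⌉=14 ⌈2750/189⌉=15 ⌈2875/189⌉=16 ⌈3000/189⌉=16 ⌈3125/189⌉=17 ⌈3250/189⌉=18 ⌈3375/189⌉=18 ⌈3500/189⌉=19 ⌈3625/189⌉=20
  n=30…39: ⌈3750/189⌉=20 ⌈3875/189⌉=21 ⌈4000/189⌉=22 ⌈4125/189⌉=22 ⌈4250/189⌉=23 ⌈4375/189⌉=24 ⌈4500/189⌉=24 ⌈4625/189⌉=25 ⌈4750/189⌉=26 ⌈4875/189⌉=26
  n=40…49: ⌈5000/189⌉=27 ⌈5125/189⌉=28 ⌈5250/189⌉=28 ⌈5375/189⌉=29 ⌈5500/189⌉=30 ⌈5625/189⌉=30 ⌈5750/189⌉=31 ⌈5875/189⌉=32 ⌈6000/189⌉=32 ⌈6125/189⌉=33
  n=50…59: ⌈6250/189⌉=34 ⌈6375/189⌉=34 ⌈6500/189⌉=35 ⌈6625/189⌉=36 ⌈6750/189⌉=36 ⌈6875/189⌉=37 ⌈7000/189⌉=38 ⌈7125/189⌉=38 ⌈7250/189⌉=39 ⌈7375/189⌉=40
  n=60…65: ⌈7500/189⌉=40 ⌈7625/189⌉=41 ⌈7750/189⌉=42 ⌈7875/189⌉=42 ⌈8000/189⌉=43 ⌈8125/189⌉=43
s_n = t_(n+1) − t_n for n = 0 … 64 gives
prefix = 11011011011011011011011011011011011011011011011011011011011011010
slide a length-6 window over [0..5] … [59..64] (60 windows); first occurrence of each distinct factor:
  [  0..  5] 110110
  [  1..  6] 101101
  [  2..  7] 011011
  [ 59.. 64] 011010
  (the other 56 windows repeat one of these)
distinct factors: {011010, 011011, 101101, 110110}
count = 4  (Sturmian bound for length 6 is 7)


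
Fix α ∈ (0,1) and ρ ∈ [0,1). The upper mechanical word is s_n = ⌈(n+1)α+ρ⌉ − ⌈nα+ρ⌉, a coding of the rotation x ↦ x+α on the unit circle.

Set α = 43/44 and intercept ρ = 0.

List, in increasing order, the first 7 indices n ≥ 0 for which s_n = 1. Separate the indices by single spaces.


n=0: ⌈43/44⌉−⌈0/44⌉ = 1−0 = 1  ← one
n=1: ⌈86/44⌉−⌈43/44⌉ = 2−1 = 1  ← one
n=2: ⌈129/44⌉−⌈86/44⌉ = 3−2 = 1  ← one
n=3: ⌈172/44⌉−⌈129/44⌉ = 4−3 = 1  ← one
n=4: ⌈215/44⌉−⌈172/44⌉ = 5−4 = 1  ← one
n=5: ⌈258/44⌉−⌈215/44⌉ = 6−5 = 1  ← one
n=6: ⌈301/44⌉−⌈258/44⌉ = 7−6 = 1  ← one
positions of the first 7 ones: 0 1 2 3 4 5 6

0 1 2 3 4 5 6


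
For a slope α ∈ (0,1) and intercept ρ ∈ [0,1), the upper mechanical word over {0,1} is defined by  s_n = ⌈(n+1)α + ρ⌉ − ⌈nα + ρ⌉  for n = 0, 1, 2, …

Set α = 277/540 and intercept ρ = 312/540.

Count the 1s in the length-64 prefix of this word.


#1s = Σ_{n=0}^{63} s_n = Σ_{n=0}^{63} (⌈(n+1)α+ρ⌉ − ⌈nα+ρ⌉)
the sum telescopes: every ⌈nα+ρ⌉ with 0 < n < 64 appears once with + and once with −, leaving ⌈64α+ρ⌉ − ⌈0·α+ρ⌉
64α + ρ = (64·277 + 312) / 540 = 18040/540
ρ = 312/540
⌈18040/540⌉ = 34,  ⌈312/540⌉ = 1
#1s = 34 − 1 = 33

33


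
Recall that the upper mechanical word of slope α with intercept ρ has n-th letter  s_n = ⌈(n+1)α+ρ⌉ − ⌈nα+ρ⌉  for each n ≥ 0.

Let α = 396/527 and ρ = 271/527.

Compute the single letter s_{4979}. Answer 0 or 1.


1

(n+1)α + ρ = (4980·396 + 271) / 527 = 1972351/527
nα + ρ     = (4979·396 + 271) / 527 = 1971955/527
⌈1972351/527⌉ = 3743,  ⌈1971955/527⌉ = 3742
s_{4979} = 3743 − 3742 = 1


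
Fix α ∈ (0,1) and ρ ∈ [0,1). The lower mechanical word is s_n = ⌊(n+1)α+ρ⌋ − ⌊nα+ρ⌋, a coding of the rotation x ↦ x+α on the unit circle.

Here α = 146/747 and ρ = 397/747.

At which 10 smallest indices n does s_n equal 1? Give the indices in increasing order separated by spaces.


n=0: ⌊543/747⌋−⌊397/747⌋ = 0−0 = 0
n=1: ⌊689/747⌋−⌊543/747⌋ = 0−0 = 0
n=2: ⌊835/747⌋−⌊689/747⌋ = 1−0 = 1  ← one
n=3: ⌊981/747⌋−⌊835/747⌋ = 1−1 = 0
n=4: ⌊1127/747⌋−⌊981/747⌋ = 1−1 = 0
n=5: ⌊1273/747⌋−⌊1127/747⌋ = 1−1 = 0
n=6: ⌊1419/747⌋−⌊1273/747⌋ = 1−1 = 0
n=7: ⌊1565/747⌋−⌊1419/747⌋ = 2−1 = 1  ← one
n=8: ⌊1711/747⌋−⌊1565/747⌋ = 2−2 = 0
n=9: ⌊1857/747⌋−⌊1711/747⌋ = 2−2 = 0
n=10: ⌊2003/747⌋−⌊1857/747⌋ = 2−2 = 0
n=11: ⌊2149/747⌋−⌊2003/747⌋ = 2−2 = 0
n=12: ⌊2295/747⌋−⌊2149/747⌋ = 3−2 = 1  ← one
n=13: ⌊2441/747⌋−⌊2295/747⌋ = 3−3 = 0
n=14: ⌊2587/747⌋−⌊2441/747⌋ = 3−3 = 0
n=15: ⌊2733/747⌋−⌊2587/747⌋ = 3−3 = 0
n=16: ⌊2879/747⌋−⌊2733/747⌋ = 3−3 = 0
n=17: ⌊3025/747⌋−⌊2879/747⌋ = 4−3 = 1  ← one
n=18: ⌊3171/747⌋−⌊3025/747⌋ = 4−4 = 0
n=19: ⌊3317/747⌋−⌊3171/747⌋ = 4−4 = 0
n=20: ⌊3463/747⌋−⌊3317/747⌋ = 4−4 = 0
n=21: ⌊3609/747⌋−⌊3463/747⌋ = 4−4 = 0
n=22: ⌊3755/747⌋−⌊3609/747⌋ = 5−4 = 1  ← one
n=23: ⌊3901/747⌋−⌊3755/747⌋ = 5−5 = 0
n=24: ⌊4047/747⌋−⌊3901/747⌋ = 5−5 = 0
n=25: ⌊4193/747⌋−⌊4047/747⌋ = 5−5 = 0
n=26: ⌊4339/747⌋−⌊4193/747⌋ = 5−5 = 0
n=27: ⌊4485/747⌋−⌊4339/747⌋ = 6−5 = 1  ← one
n=28: ⌊4631/747⌋−⌊4485/747⌋ = 6−6 = 0
n=29: ⌊4777/747⌋−⌊4631/747⌋ = 6−6 = 0
n=30: ⌊4923/747⌋−⌊4777/747⌋ = 6−6 = 0
n=31: ⌊5069/747⌋−⌊4923/747⌋ = 6−6 = 0
n=32: ⌊5215/747⌋−⌊5069/747⌋ = 6−6 = 0
n=33: ⌊5361/747⌋−⌊5215/747⌋ = 7−6 = 1  ← one
n=34: ⌊5507/747⌋−⌊5361/747⌋ = 7−7 = 0
n=35: ⌊5653/747⌋−⌊5507/747⌋ = 7−7 = 0
n=36: ⌊5799/747⌋−⌊5653/747⌋ = 7−7 = 0
n=37: ⌊5945/747⌋−⌊5799/747⌋ = 7−7 = 0
n=38: ⌊6091/747⌋−⌊5945/747⌋ = 8−7 = 1  ← one
n=39: ⌊6237/747⌋−⌊6091/747⌋ = 8−8 = 0
n=40: ⌊6383/747⌋−⌊6237/747⌋ = 8−8 = 0
n=41: ⌊6529/747⌋−⌊6383/747⌋ = 8−8 = 0
n=42: ⌊6675/747⌋−⌊6529/747⌋ = 8−8 = 0
n=43: ⌊6821/747⌋−⌊6675/747⌋ = 9−8 = 1  ← one
n=44: ⌊6967/747⌋−⌊6821/747⌋ = 9−9 = 0
n=45: ⌊7113/747⌋−⌊6967/747⌋ = 9−9 = 0
n=46: ⌊7259/747⌋−⌊7113/747⌋ = 9−9 = 0
n=47: ⌊7405/747⌋−⌊7259/747⌋ = 9−9 = 0
n=48: ⌊7551/747⌋−⌊7405/747⌋ = 10−9 = 1  ← one
positions of the first 10 ones: 2 7 12 17 22 27 33 38 43 48

2 7 12 17 22 27 33 38 43 48


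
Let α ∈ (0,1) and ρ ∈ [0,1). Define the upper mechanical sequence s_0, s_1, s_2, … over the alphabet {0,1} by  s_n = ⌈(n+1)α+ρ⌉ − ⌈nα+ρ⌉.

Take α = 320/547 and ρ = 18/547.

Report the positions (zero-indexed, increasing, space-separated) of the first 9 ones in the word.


n=0: ⌈338/547⌉−⌈18/547⌉ = 1−1 = 0
n=1: ⌈658/547⌉−⌈338/547⌉ = 2−1 = 1  ← one
n=2: ⌈978/547⌉−⌈658/547⌉ = 2−2 = 0
n=3: ⌈1298/547⌉−⌈978/547⌉ = 3−2 = 1  ← one
n=4: ⌈1618/547⌉−⌈1298/547⌉ = 3−3 = 0
n=5: ⌈1938/547⌉−⌈1618/547⌉ = 4−3 = 1  ← one
n=6: ⌈2258/547⌉−⌈1938/547⌉ = 5−4 = 1  ← one
n=7: ⌈2578/547⌉−⌈2258/547⌉ = 5−5 = 0
n=8: ⌈2898/547⌉−⌈2578/547⌉ = 6−5 = 1  ← one
n=9: ⌈3218/547⌉−⌈2898/547⌉ = 6−6 = 0
n=10: ⌈3538/547⌉−⌈3218/547⌉ = 7−6 = 1  ← one
n=11: ⌈3858/547⌉−⌈3538/547⌉ = 8−7 = 1  ← one
n=12: ⌈4178/547⌉−⌈3858/547⌉ = 8−8 = 0
n=13: ⌈4498/547⌉−⌈4178/547⌉ = 9−8 = 1  ← one
n=14: ⌈4818/547⌉−⌈4498/547⌉ = 9−9 = 0
n=15: ⌈5138/547⌉−⌈4818/547⌉ = 10−9 = 1  ← one
positions of the first 9 ones: 1 3 5 6 8 10 11 13 15

1 3 5 6 8 10 11 13 15


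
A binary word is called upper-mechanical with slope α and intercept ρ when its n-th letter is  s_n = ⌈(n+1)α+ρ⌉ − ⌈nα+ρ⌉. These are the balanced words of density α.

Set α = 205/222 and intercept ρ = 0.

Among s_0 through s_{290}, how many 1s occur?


#1s = Σ_{n=0}^{290} s_n = Σ_{n=0}^{290} (⌈(n+1)α+ρ⌉ − ⌈nα+ρ⌉)
the sum telescopes: every ⌈nα+ρ⌉ with 0 < n < 291 appears once with + and once with −, leaving ⌈291α+ρ⌉ − ⌈0·α+ρ⌉
291α + ρ = (291·205) / 222 = 59655/222
ρ = 0/222
⌈59655/222⌉ = 269,  ⌈0/222⌉ = 0
#1s = 269 − 0 = 269

269


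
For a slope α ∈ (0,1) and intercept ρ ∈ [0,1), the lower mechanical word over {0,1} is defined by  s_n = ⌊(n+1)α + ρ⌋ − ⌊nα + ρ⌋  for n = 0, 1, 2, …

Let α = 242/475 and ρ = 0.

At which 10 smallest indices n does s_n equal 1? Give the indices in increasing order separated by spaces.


n=0: ⌊242/475⌋−⌊0/475⌋ = 0−0 = 0
n=1: ⌊484/475⌋−⌊242/475⌋ = 1−0 = 1  ← one
n=2: ⌊726/475⌋−⌊484/475⌋ = 1−1 = 0
n=3: ⌊968/475⌋−⌊726/475⌋ = 2−1 = 1  ← one
n=4: ⌊1210/475⌋−⌊968/475⌋ = 2−2 = 0
n=5: ⌊1452/475⌋−⌊1210/475⌋ = 3−2 = 1  ← one
n=6: ⌊1694/475⌋−⌊1452/475⌋ = 3−3 = 0
n=7: ⌊1936/475⌋−⌊1694/475⌋ = 4−3 = 1  ← one
n=8: ⌊2178/475⌋−⌊1936/475⌋ = 4−4 = 0
n=9: ⌊2420/475⌋−⌊2178/475⌋ = 5−4 = 1  ← one
n=10: ⌊2662/475⌋−⌊2420/475⌋ = 5−5 = 0
n=11: ⌊2904/475⌋−⌊2662/475⌋ = 6−5 = 1  ← one
n=12: ⌊3146/475⌋−⌊2904/475⌋ = 6−6 = 0
n=13: ⌊3388/475⌋−⌊3146/475⌋ = 7−6 = 1  ← one
n=14: ⌊3630/475⌋−⌊3388/475⌋ = 7−7 = 0
n=15: ⌊3872/475⌋−⌊3630/475⌋ = 8−7 = 1  ← one
n=16: ⌊4114/475⌋−⌊3872/475⌋ = 8−8 = 0
n=17: ⌊4356/475⌋−⌊4114/475⌋ = 9−8 = 1  ← one
n=18: ⌊4598/475⌋−⌊4356/475⌋ = 9−9 = 0
n=19: ⌊4840/475⌋−⌊4598/475⌋ = 10−9 = 1  ← one
positions of the first 10 ones: 1 3 5 7 9 11 13 15 17 19

1 3 5 7 9 11 13 15 17 19


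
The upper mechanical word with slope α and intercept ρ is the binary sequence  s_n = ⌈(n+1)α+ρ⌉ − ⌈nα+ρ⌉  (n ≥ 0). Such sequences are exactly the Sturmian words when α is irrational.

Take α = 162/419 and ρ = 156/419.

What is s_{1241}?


(n+1)α + ρ = (1242·162 + 156) / 419 = 201360/419
nα + ρ     = (1241·162 + 156) / 419 = 201198/419
⌈201360/419⌉ = 481,  ⌈201198/419⌉ = 481
s_{1241} = 481 − 481 = 0

0


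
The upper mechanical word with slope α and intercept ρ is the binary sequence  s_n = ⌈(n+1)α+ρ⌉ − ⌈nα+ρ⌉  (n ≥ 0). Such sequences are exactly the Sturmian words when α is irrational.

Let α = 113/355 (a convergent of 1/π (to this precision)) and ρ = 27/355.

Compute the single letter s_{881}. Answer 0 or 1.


0

(n+1)α + ρ = (882·113 + 27) / 355 = 99693/355
nα + ρ     = (881·113 + 27) / 355 = 99580/355
⌈99693/355⌉ = 281,  ⌈99580/355⌉ = 281
s_{881} = 281 − 281 = 0
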